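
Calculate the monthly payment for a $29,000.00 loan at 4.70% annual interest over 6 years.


Loan payment formula: PMT = PV × r / (1 − (1 + r)^(−n))
Monthly rate r = 0.047/12 ≈ 0.00391667, n = 72 months
Denominator: 1 − (1 + 0.047/12)^(−72) = 0.245311
PMT = $29,000.00 × (0.047/12) / 0.245311
PMT = $463.02 per month

PMT = PV × r / (1-(1+r)^(-n)) = $463.02/month


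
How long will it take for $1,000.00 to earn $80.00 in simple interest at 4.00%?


Rearrange the simple interest formula for t:
I = P × r × t  ⇒  t = I / (P × r)
t = $80.00 / ($1,000.00 × 0.04)
t = 2

t = I/(P×r) = 2 years


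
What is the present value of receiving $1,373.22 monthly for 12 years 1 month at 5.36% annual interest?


Present value of an ordinary annuity: PV = PMT × (1 − (1 + r)^(−n)) / r
Monthly rate r = 0.0536/12 ≈ 0.00446667, n = 145
PV = $1,373.22 × (1 − (1 + 0.0536/12)^(−145)) / (0.0536/12)
PV = $1,373.22 × 106.562578
PV = $146,333.86

PV = PMT × (1-(1+r)^(-n))/r = $146,333.86


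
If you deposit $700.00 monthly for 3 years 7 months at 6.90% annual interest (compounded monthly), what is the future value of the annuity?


Future value of an ordinary annuity: FV = PMT × ((1 + r)^n − 1) / r
Monthly rate r = 0.069/12 = 0.00575, n = 43
FV = $700.00 × ((1 + 0.069/12)^43 − 1) / (0.069/12)
FV = $700.00 × 48.624827
FV = $34,037.38

FV = PMT × ((1+r)^n - 1)/r = $34,037.38


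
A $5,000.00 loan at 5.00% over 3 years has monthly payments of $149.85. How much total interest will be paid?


Total paid over the life of the loan = PMT × n.
Total paid = $149.85 × 36 = $5,394.60
Total interest = total paid − principal = $5,394.60 − $5,000.00 = $394.60

Total interest = (PMT × n) - PV = $394.60


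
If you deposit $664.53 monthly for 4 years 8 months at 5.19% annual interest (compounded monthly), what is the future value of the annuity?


Future value of an ordinary annuity: FV = PMT × ((1 + r)^n − 1) / r
Monthly rate r = 0.0519/12 = 0.004325, n = 56
FV = $664.53 × ((1 + 0.0519/12)^56 − 1) / (0.0519/12)
FV = $664.53 × 63.210122
FV = $42,005.02

FV = PMT × ((1+r)^n - 1)/r = $42,005.02


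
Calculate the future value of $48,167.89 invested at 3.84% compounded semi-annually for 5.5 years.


Compound interest formula: A = P(1 + r/n)^(nt)
A = $48,167.89 × (1 + 0.0384/2)^(2 × 5.5)
Growth factor: (1 + 0.0384/2)^11 = 1.232689
A = $48,167.89 × 1.232689
A = $59,376.03

A = P(1 + r/n)^(nt) = $59,376.03


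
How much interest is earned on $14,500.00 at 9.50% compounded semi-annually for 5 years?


Compound interest earned = final amount − principal.
A = P(1 + r/n)^(nt) = $14,500.00 × (1 + 0.095/2)^(2 × 5) = $23,062.60
Interest = A − P = $23,062.60 − $14,500.00 = $8,562.60

Interest = A - P = $8,562.60


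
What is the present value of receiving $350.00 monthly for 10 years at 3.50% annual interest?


Present value of an ordinary annuity: PV = PMT × (1 − (1 + r)^(−n)) / r
Monthly rate r = 0.035/12 ≈ 0.00291667, n = 120
PV = $350.00 × (1 − (1 + 0.035/12)^(−120)) / (0.035/12)
PV = $350.00 × 101.126685
PV = $35,394.34

PV = PMT × (1-(1+r)^(-n))/r = $35,394.34


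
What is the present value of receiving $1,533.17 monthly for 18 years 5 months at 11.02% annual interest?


Present value of an ordinary annuity: PV = PMT × (1 − (1 + r)^(−n)) / r
Monthly rate r = 0.1102/12 ≈ 0.00918333, n = 221
PV = $1,533.17 × (1 − (1 + 0.1102/12)^(−221)) / (0.1102/12)
PV = $1,533.17 × 94.451356
PV = $144,809.99

PV = PMT × (1-(1+r)^(-n))/r = $144,809.99


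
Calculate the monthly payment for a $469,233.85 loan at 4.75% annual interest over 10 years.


Loan payment formula: PMT = PV × r / (1 − (1 + r)^(−n))
Monthly rate r = 0.0475/12 ≈ 0.00395833, n = 120 months
Denominator: 1 − (1 + 0.0475/12)^(−120) = 0.377532
PMT = $469,233.85 × (0.0475/12) / 0.377532
PMT = $4,919.81 per month

PMT = PV × r / (1-(1+r)^(-n)) = $4,919.81/month


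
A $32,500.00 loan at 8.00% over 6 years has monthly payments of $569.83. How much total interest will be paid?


Total paid over the life of the loan = PMT × n.
Total paid = $569.83 × 72 = $41,027.76
Total interest = total paid − principal = $41,027.76 − $32,500.00 = $8,527.76

Total interest = (PMT × n) - PV = $8,527.76


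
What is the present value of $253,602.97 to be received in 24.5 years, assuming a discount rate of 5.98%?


Present value formula: PV = FV / (1 + r)^t
PV = $253,602.97 / (1 + 0.0598)^24.5
PV = $253,602.97 / 4.149406
PV = $61,117.90

PV = FV / (1 + r)^t = $61,117.90


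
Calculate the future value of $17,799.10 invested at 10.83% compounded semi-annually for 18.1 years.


Compound interest formula: A = P(1 + r/n)^(nt)
A = $17,799.10 × (1 + 0.1083/2)^(2 × 18.1)
Growth factor: (1 + 0.1083/2)^36.2 = 6.7463265
A = $17,799.10 × 6.7463265
A = $120,078.54

A = P(1 + r/n)^(nt) = $120,078.54


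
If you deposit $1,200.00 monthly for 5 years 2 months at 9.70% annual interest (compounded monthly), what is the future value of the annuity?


Future value of an ordinary annuity: FV = PMT × ((1 + r)^n − 1) / r
Monthly rate r = 0.097/12 ≈ 0.00808333, n = 62
FV = $1,200.00 × ((1 + 0.097/12)^62 − 1) / (0.097/12)
FV = $1,200.00 × 80.081282
FV = $96,097.54

FV = PMT × ((1+r)^n - 1)/r = $96,097.54


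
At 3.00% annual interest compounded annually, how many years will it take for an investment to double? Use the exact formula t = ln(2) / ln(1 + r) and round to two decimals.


Doubling condition: (1 + r)^t = 2
Take ln of both sides: t × ln(1 + r) = ln(2)
t = ln(2) / ln(1 + r)
t = 0.693147 / 0.029559
t = 23.45

t = ln(2) / ln(1 + r) = 23.45 years


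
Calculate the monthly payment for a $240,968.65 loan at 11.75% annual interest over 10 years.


Loan payment formula: PMT = PV × r / (1 − (1 + r)^(−n))
Monthly rate r = 0.1175/12 ≈ 0.00979167, n = 120 months
Denominator: 1 − (1 + 0.1175/12)^(−120) = 0.689411
PMT = $240,968.65 × (0.1175/12) / 0.689411
PMT = $3,422.46 per month

PMT = PV × r / (1-(1+r)^(-n)) = $3,422.46/month


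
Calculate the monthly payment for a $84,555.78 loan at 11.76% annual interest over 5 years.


Loan payment formula: PMT = PV × r / (1 − (1 + r)^(−n))
Monthly rate r = 0.1176/12 = 0.0098, n = 60 months
Denominator: 1 − (1 + 0.1176/12)^(−60) = 0.442971
PMT = $84,555.78 × (0.1176/12) / 0.442971
PMT = $1,870.66 per month

PMT = PV × r / (1-(1+r)^(-n)) = $1,870.66/month


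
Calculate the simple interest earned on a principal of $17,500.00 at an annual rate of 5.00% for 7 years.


Simple interest formula: I = P × r × t
I = $17,500.00 × 0.05 × 7
I = $6,125.00

I = P × r × t = $6,125.00


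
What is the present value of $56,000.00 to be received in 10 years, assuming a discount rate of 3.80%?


Present value formula: PV = FV / (1 + r)^t
PV = $56,000.00 / (1 + 0.038)^10
PV = $56,000.00 / 1.452023
PV = $38,566.88

PV = FV / (1 + r)^t = $38,566.88


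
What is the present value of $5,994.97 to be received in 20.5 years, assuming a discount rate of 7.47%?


Present value formula: PV = FV / (1 + r)^t
PV = $5,994.97 / (1 + 0.0747)^20.5
PV = $5,994.97 / 4.379138
PV = $1,368.98

PV = FV / (1 + r)^t = $1,368.98


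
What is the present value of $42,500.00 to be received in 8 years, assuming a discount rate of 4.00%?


Present value formula: PV = FV / (1 + r)^t
PV = $42,500.00 / (1 + 0.04)^8
PV = $42,500.00 / 1.368569
PV = $31,054.33

PV = FV / (1 + r)^t = $31,054.33


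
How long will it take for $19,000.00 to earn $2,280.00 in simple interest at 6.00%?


Rearrange the simple interest formula for t:
I = P × r × t  ⇒  t = I / (P × r)
t = $2,280.00 / ($19,000.00 × 0.06)
t = 2

t = I/(P×r) = 2 years


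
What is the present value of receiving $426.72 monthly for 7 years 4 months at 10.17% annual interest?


Present value of an ordinary annuity: PV = PMT × (1 − (1 + r)^(−n)) / r
Monthly rate r = 0.1017/12 = 0.008475, n = 88
PV = $426.72 × (1 − (1 + 0.1017/12)^(−88)) / (0.1017/12)
PV = $426.72 × 61.846878
PV = $26,391.30

PV = PMT × (1-(1+r)^(-n))/r = $26,391.30


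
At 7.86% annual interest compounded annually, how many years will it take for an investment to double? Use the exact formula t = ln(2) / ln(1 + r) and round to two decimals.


Doubling condition: (1 + r)^t = 2
Take ln of both sides: t × ln(1 + r) = ln(2)
t = ln(2) / ln(1 + r)
t = 0.693147 / 0.075664
t = 9.16

t = ln(2) / ln(1 + r) = 9.16 years


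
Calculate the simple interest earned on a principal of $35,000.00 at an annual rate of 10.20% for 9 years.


Simple interest formula: I = P × r × t
I = $35,000.00 × 0.102 × 9
I = $32,130.00

I = P × r × t = $32,130.00


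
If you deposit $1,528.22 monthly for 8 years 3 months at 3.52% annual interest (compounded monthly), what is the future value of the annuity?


Future value of an ordinary annuity: FV = PMT × ((1 + r)^n − 1) / r
Monthly rate r = 0.0352/12 ≈ 0.00293333, n = 99
FV = $1,528.22 × ((1 + 0.0352/12)^99 − 1) / (0.0352/12)
FV = $1,528.22 × 114.679759
FV = $175,255.90

FV = PMT × ((1+r)^n - 1)/r = $175,255.90


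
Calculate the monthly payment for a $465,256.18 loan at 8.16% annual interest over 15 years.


Loan payment formula: PMT = PV × r / (1 − (1 + r)^(−n))
Monthly rate r = 0.0816/12 = 0.0068, n = 180 months
Denominator: 1 − (1 + 0.0816/12)^(−180) = 0.704728
PMT = $465,256.18 × (0.0816/12) / 0.704728
PMT = $4,489.31 per month

PMT = PV × r / (1-(1+r)^(-n)) = $4,489.31/month


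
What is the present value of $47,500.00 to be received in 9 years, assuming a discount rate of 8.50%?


Present value formula: PV = FV / (1 + r)^t
PV = $47,500.00 / (1 + 0.085)^9
PV = $47,500.00 / 2.083856
PV = $22,794.28

PV = FV / (1 + r)^t = $22,794.28


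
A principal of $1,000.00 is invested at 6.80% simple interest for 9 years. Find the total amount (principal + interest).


Total amount formula: A = P(1 + rt) = P + P·r·t
Interest: I = P × r × t = $1,000.00 × 0.068 × 9 = $612.00
A = P + I = $1,000.00 + $612.00 = $1,612.00

A = P + I = P(1 + rt) = $1,612.00


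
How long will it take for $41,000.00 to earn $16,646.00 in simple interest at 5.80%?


Rearrange the simple interest formula for t:
I = P × r × t  ⇒  t = I / (P × r)
t = $16,646.00 / ($41,000.00 × 0.058)
t = 7

t = I/(P×r) = 7 years


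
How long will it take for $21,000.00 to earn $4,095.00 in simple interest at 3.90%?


Rearrange the simple interest formula for t:
I = P × r × t  ⇒  t = I / (P × r)
t = $4,095.00 / ($21,000.00 × 0.039)
t = 5

t = I/(P×r) = 5 years


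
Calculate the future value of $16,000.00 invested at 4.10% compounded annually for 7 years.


Compound interest formula: A = P(1 + r/n)^(nt)
A = $16,000.00 × (1 + 0.041/1)^(1 × 7)
Growth factor: (1 + 0.041/1)^7 = 1.3248146
A = $16,000.00 × 1.3248146
A = $21,197.03

A = P(1 + r/n)^(nt) = $21,197.03


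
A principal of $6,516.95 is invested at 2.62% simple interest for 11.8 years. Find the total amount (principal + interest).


Total amount formula: A = P(1 + rt) = P + P·r·t
Interest: I = P × r × t = $6,516.95 × 0.0262 × 11.8 = $2,014.78
A = P + I = $6,516.95 + $2,014.78 = $8,531.73

A = P + I = P(1 + rt) = $8,531.73


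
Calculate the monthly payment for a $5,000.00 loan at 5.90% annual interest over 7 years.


Loan payment formula: PMT = PV × r / (1 − (1 + r)^(−n))
Monthly rate r = 0.059/12 ≈ 0.00491667, n = 84 months
Denominator: 1 − (1 + 0.059/12)^(−84) = 0.337668
PMT = $5,000.00 × (0.059/12) / 0.337668
PMT = $72.80 per month

PMT = PV × r / (1-(1+r)^(-n)) = $72.80/month


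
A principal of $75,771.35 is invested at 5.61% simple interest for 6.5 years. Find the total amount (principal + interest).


Total amount formula: A = P(1 + rt) = P + P·r·t
Interest: I = P × r × t = $75,771.35 × 0.0561 × 6.5 = $27,630.02
A = P + I = $75,771.35 + $27,630.02 = $103,401.37

A = P + I = P(1 + rt) = $103,401.37


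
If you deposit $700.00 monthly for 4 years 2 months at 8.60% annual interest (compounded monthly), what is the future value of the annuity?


Future value of an ordinary annuity: FV = PMT × ((1 + r)^n − 1) / r
Monthly rate r = 0.086/12 ≈ 0.00716667, n = 50
FV = $700.00 × ((1 + 0.086/12)^50 − 1) / (0.086/12)
FV = $700.00 × 59.876519
FV = $41,913.56

FV = PMT × ((1+r)^n - 1)/r = $41,913.56


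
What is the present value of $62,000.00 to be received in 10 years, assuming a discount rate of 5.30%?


Present value formula: PV = FV / (1 + r)^t
PV = $62,000.00 / (1 + 0.053)^10
PV = $62,000.00 / 1.6760374
PV = $36,992.01

PV = FV / (1 + r)^t = $36,992.01


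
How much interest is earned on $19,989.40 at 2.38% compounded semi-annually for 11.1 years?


Compound interest earned = final amount − principal.
A = P(1 + r/n)^(nt) = $19,989.40 × (1 + 0.0238/2)^(2 × 11.1) = $25,992.88
Interest = A − P = $25,992.88 − $19,989.40 = $6,003.48

Interest = A - P = $6,003.48


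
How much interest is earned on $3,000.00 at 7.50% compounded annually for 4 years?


Compound interest earned = final amount − principal.
A = P(1 + r/n)^(nt) = $3,000.00 × (1 + 0.075/1)^(1 × 4) = $4,006.41
Interest = A − P = $4,006.41 − $3,000.00 = $1,006.41

Interest = A - P = $1,006.41


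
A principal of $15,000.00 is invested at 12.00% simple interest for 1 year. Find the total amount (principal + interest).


Total amount formula: A = P(1 + rt) = P + P·r·t
Interest: I = P × r × t = $15,000.00 × 0.12 × 1 = $1,800.00
A = P + I = $15,000.00 + $1,800.00 = $16,800.00

A = P + I = P(1 + rt) = $16,800.00


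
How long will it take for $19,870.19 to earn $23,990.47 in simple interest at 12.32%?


Rearrange the simple interest formula for t:
I = P × r × t  ⇒  t = I / (P × r)
t = $23,990.47 / ($19,870.19 × 0.1232)
t = 9.8

t = I/(P×r) = 9.8 years


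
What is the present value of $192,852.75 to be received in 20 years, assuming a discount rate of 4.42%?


Present value formula: PV = FV / (1 + r)^t
PV = $192,852.75 / (1 + 0.0442)^20
PV = $192,852.75 / 2.3750556
PV = $81,199.26

PV = FV / (1 + r)^t = $81,199.26


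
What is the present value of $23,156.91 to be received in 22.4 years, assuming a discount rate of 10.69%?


Present value formula: PV = FV / (1 + r)^t
PV = $23,156.91 / (1 + 0.1069)^22.4
PV = $23,156.91 / 9.728097
PV = $2,380.42

PV = FV / (1 + r)^t = $2,380.42


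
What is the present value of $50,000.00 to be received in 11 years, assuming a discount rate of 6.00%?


Present value formula: PV = FV / (1 + r)^t
PV = $50,000.00 / (1 + 0.06)^11
PV = $50,000.00 / 1.8982986
PV = $26,339.38

PV = FV / (1 + r)^t = $26,339.38


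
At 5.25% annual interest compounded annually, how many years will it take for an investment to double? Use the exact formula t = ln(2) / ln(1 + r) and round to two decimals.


Doubling condition: (1 + r)^t = 2
Take ln of both sides: t × ln(1 + r) = ln(2)
t = ln(2) / ln(1 + r)
t = 0.693147 / 0.051168
t = 13.55

t = ln(2) / ln(1 + r) = 13.55 years


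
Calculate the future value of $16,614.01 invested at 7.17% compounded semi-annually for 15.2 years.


Compound interest formula: A = P(1 + r/n)^(nt)
A = $16,614.01 × (1 + 0.0717/2)^(2 × 15.2)
Growth factor: (1 + 0.0717/2)^30.4 = 2.917594
A = $16,614.01 × 2.917594
A = $48,472.94

A = P(1 + r/n)^(nt) = $48,472.94


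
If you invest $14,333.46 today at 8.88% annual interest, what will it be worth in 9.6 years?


Future value formula: FV = PV × (1 + r)^t
FV = $14,333.46 × (1 + 0.0888)^9.6
FV = $14,333.46 × 2.263090
FV = $32,437.91

FV = PV × (1 + r)^t = $32,437.91


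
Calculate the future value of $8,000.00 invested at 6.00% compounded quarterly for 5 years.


Compound interest formula: A = P(1 + r/n)^(nt)
A = $8,000.00 × (1 + 0.06/4)^(4 × 5)
Growth factor: (1 + 0.06/4)^20 = 1.346855
A = $8,000.00 × 1.346855
A = $10,774.84

A = P(1 + r/n)^(nt) = $10,774.84


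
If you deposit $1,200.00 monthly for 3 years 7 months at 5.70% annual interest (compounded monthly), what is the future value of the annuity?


Future value of an ordinary annuity: FV = PMT × ((1 + r)^n − 1) / r
Monthly rate r = 0.057/12 = 0.00475, n = 43
FV = $1,200.00 × ((1 + 0.057/12)^43 − 1) / (0.057/12)
FV = $1,200.00 × 47.581425
FV = $57,097.71

FV = PMT × ((1+r)^n - 1)/r = $57,097.71


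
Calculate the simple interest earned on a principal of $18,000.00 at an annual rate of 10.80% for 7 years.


Simple interest formula: I = P × r × t
I = $18,000.00 × 0.108 × 7
I = $13,608.00

I = P × r × t = $13,608.00


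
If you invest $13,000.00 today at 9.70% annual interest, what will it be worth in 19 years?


Future value formula: FV = PV × (1 + r)^t
FV = $13,000.00 × (1 + 0.097)^19
FV = $13,000.00 × 5.806654
FV = $75,486.50

FV = PV × (1 + r)^t = $75,486.50


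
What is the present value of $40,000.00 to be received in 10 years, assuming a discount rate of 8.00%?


Present value formula: PV = FV / (1 + r)^t
PV = $40,000.00 / (1 + 0.08)^10
PV = $40,000.00 / 2.158925
PV = $18,527.74

PV = FV / (1 + r)^t = $18,527.74


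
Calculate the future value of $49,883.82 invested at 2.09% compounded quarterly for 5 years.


Compound interest formula: A = P(1 + r/n)^(nt)
A = $49,883.82 × (1 + 0.0209/4)^(4 × 5)
Growth factor: (1 + 0.0209/4)^20 = 1.1098534
A = $49,883.82 × 1.1098534
A = $55,363.73

A = P(1 + r/n)^(nt) = $55,363.73


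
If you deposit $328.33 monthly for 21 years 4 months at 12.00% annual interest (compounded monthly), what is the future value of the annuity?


Future value of an ordinary annuity: FV = PMT × ((1 + r)^n − 1) / r
Monthly rate r = 0.12/12 = 0.01, n = 256
FV = $328.33 × ((1 + 0.12/12)^256 − 1) / (0.12/12)
FV = $328.33 × 1177.237580
FV = $386,522.41

FV = PMT × ((1+r)^n - 1)/r = $386,522.41


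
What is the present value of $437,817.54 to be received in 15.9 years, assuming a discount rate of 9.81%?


Present value formula: PV = FV / (1 + r)^t
PV = $437,817.54 / (1 + 0.0981)^15.9
PV = $437,817.54 / 4.4279843
PV = $98,875.13

PV = FV / (1 + r)^t = $98,875.13


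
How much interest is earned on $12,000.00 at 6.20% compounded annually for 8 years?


Compound interest earned = final amount − principal.
A = P(1 + r/n)^(nt) = $12,000.00 × (1 + 0.062/1)^(1 × 8) = $19,416.79
Interest = A − P = $19,416.79 − $12,000.00 = $7,416.79

Interest = A - P = $7,416.79


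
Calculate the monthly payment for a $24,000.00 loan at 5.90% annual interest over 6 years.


Loan payment formula: PMT = PV × r / (1 − (1 + r)^(−n))
Monthly rate r = 0.059/12 ≈ 0.00491667, n = 72 months
Denominator: 1 − (1 + 0.059/12)^(−72) = 0.297516
PMT = $24,000.00 × (0.059/12) / 0.297516
PMT = $396.62 per month

PMT = PV × r / (1-(1+r)^(-n)) = $396.62/month


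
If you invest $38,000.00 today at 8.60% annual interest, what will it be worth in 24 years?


Future value formula: FV = PV × (1 + r)^t
FV = $38,000.00 × (1 + 0.086)^24
FV = $38,000.00 × 7.2429553
FV = $275,232.30

FV = PV × (1 + r)^t = $275,232.30


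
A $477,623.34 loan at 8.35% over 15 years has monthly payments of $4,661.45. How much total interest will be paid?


Total paid over the life of the loan = PMT × n.
Total paid = $4,661.45 × 180 = $839,061.00
Total interest = total paid − principal = $839,061.00 − $477,623.34 = $361,437.66

Total interest = (PMT × n) - PV = $361,437.66


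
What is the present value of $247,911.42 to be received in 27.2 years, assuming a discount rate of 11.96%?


Present value formula: PV = FV / (1 + r)^t
PV = $247,911.42 / (1 + 0.1196)^27.2
PV = $247,911.42 / 21.602828
PV = $11,475.88

PV = FV / (1 + r)^t = $11,475.88


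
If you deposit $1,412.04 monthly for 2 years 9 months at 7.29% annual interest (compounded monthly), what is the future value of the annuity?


Future value of an ordinary annuity: FV = PMT × ((1 + r)^n − 1) / r
Monthly rate r = 0.0729/12 = 0.006075, n = 33
FV = $1,412.04 × ((1 + 0.0729/12)^33 − 1) / (0.0729/12)
FV = $1,412.04 × 36.418464
FV = $51,424.33

FV = PMT × ((1+r)^n - 1)/r = $51,424.33


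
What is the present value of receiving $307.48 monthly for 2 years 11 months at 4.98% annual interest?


Present value of an ordinary annuity: PV = PMT × (1 − (1 + r)^(−n)) / r
Monthly rate r = 0.0498/12 = 0.00415, n = 35
PV = $307.48 × (1 − (1 + 0.0498/12)^(−35)) / (0.0498/12)
PV = $307.48 × 32.514209
PV = $9,997.47

PV = PMT × (1-(1+r)^(-n))/r = $9,997.47


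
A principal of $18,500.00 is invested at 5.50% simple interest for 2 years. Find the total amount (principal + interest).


Total amount formula: A = P(1 + rt) = P + P·r·t
Interest: I = P × r × t = $18,500.00 × 0.055 × 2 = $2,035.00
A = P + I = $18,500.00 + $2,035.00 = $20,535.00

A = P + I = P(1 + rt) = $20,535.00


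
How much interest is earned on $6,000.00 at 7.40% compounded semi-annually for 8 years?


Compound interest earned = final amount − principal.
A = P(1 + r/n)^(nt) = $6,000.00 × (1 + 0.074/2)^(2 × 8) = $10,730.29
Interest = A − P = $10,730.29 − $6,000.00 = $4,730.29

Interest = A - P = $4,730.29


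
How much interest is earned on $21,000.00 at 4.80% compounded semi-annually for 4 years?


Compound interest earned = final amount − principal.
A = P(1 + r/n)^(nt) = $21,000.00 × (1 + 0.048/2)^(2 × 4) = $25,387.44
Interest = A − P = $25,387.44 − $21,000.00 = $4,387.44

Interest = A - P = $4,387.44


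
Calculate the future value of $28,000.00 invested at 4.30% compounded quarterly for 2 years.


Compound interest formula: A = P(1 + r/n)^(nt)
A = $28,000.00 × (1 + 0.043/4)^(4 × 2)
Growth factor: (1 + 0.043/4)^8 = 1.0893063
A = $28,000.00 × 1.0893063
A = $30,500.58

A = P(1 + r/n)^(nt) = $30,500.58


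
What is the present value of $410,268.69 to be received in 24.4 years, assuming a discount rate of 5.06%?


Present value formula: PV = FV / (1 + r)^t
PV = $410,268.69 / (1 + 0.0506)^24.4
PV = $410,268.69 / 3.3348206
PV = $123,025.72

PV = FV / (1 + r)^t = $123,025.72


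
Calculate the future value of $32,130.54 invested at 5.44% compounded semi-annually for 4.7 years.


Compound interest formula: A = P(1 + r/n)^(nt)
A = $32,130.54 × (1 + 0.0544/2)^(2 × 4.7)
Growth factor: (1 + 0.0544/2)^9.4 = 1.2869364
A = $32,130.54 × 1.2869364
A = $41,349.96

A = P(1 + r/n)^(nt) = $41,349.96


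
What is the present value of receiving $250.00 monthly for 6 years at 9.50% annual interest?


Present value of an ordinary annuity: PV = PMT × (1 − (1 + r)^(−n)) / r
Monthly rate r = 0.095/12 ≈ 0.00791667, n = 72
PV = $250.00 × (1 − (1 + 0.095/12)^(−72)) / (0.095/12)
PV = $250.00 × 54.720488
PV = $13,680.12

PV = PMT × (1-(1+r)^(-n))/r = $13,680.12


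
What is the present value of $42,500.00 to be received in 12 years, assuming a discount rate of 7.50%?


Present value formula: PV = FV / (1 + r)^t
PV = $42,500.00 / (1 + 0.075)^12
PV = $42,500.00 / 2.381780
PV = $17,843.80

PV = FV / (1 + r)^t = $17,843.80


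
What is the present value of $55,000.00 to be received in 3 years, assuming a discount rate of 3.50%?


Present value formula: PV = FV / (1 + r)^t
PV = $55,000.00 / (1 + 0.035)^3
PV = $55,000.00 / 1.1087179
PV = $49,606.85

PV = FV / (1 + r)^t = $49,606.85


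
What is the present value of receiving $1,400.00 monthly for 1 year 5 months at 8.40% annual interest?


Present value of an ordinary annuity: PV = PMT × (1 − (1 + r)^(−n)) / r
Monthly rate r = 0.084/12 = 0.007, n = 17
PV = $1,400.00 × (1 − (1 + 0.084/12)^(−17)) / (0.084/12)
PV = $1,400.00 × 15.974867
PV = $22,364.81

PV = PMT × (1-(1+r)^(-n))/r = $22,364.81


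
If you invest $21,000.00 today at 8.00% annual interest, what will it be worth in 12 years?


Future value formula: FV = PV × (1 + r)^t
FV = $21,000.00 × (1 + 0.08)^12
FV = $21,000.00 × 2.518170
FV = $52,881.57

FV = PV × (1 + r)^t = $52,881.57


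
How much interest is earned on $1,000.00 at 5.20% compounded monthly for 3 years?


Compound interest earned = final amount − principal.
A = P(1 + r/n)^(nt) = $1,000.00 × (1 + 0.052/12)^(12 × 3) = $1,168.43
Interest = A − P = $1,168.43 − $1,000.00 = $168.43

Interest = A - P = $168.43


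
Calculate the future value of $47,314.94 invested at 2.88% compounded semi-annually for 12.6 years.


Compound interest formula: A = P(1 + r/n)^(nt)
A = $47,314.94 × (1 + 0.0288/2)^(2 × 12.6)
Growth factor: (1 + 0.0288/2)^25.2 = 1.4337481
A = $47,314.94 × 1.4337481
A = $67,837.71

A = P(1 + r/n)^(nt) = $67,837.71


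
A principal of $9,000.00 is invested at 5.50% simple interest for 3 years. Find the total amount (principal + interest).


Total amount formula: A = P(1 + rt) = P + P·r·t
Interest: I = P × r × t = $9,000.00 × 0.055 × 3 = $1,485.00
A = P + I = $9,000.00 + $1,485.00 = $10,485.00

A = P + I = P(1 + rt) = $10,485.00


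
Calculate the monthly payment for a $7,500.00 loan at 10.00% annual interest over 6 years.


Loan payment formula: PMT = PV × r / (1 − (1 + r)^(−n))
Monthly rate r = 0.1/12 ≈ 0.00833333, n = 72 months
Denominator: 1 − (1 + 0.1/12)^(−72) = 0.449822
PMT = $7,500.00 × (0.1/12) / 0.449822
PMT = $138.94 per month

PMT = PV × r / (1-(1+r)^(-n)) = $138.94/month


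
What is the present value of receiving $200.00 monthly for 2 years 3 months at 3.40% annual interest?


Present value of an ordinary annuity: PV = PMT × (1 − (1 + r)^(−n)) / r
Monthly rate r = 0.034/12 ≈ 0.00283333, n = 27
PV = $200.00 × (1 − (1 + 0.034/12)^(−27)) / (0.034/12)
PV = $200.00 × 25.957721
PV = $5,191.54

PV = PMT × (1-(1+r)^(-n))/r = $5,191.54


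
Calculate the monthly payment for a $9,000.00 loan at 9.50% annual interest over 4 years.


Loan payment formula: PMT = PV × r / (1 − (1 + r)^(−n))
Monthly rate r = 0.095/12 ≈ 0.00791667, n = 48 months
Denominator: 1 − (1 + 0.095/12)^(−48) = 0.315115
PMT = $9,000.00 × (0.095/12) / 0.315115
PMT = $226.11 per month

PMT = PV × r / (1-(1+r)^(-n)) = $226.11/month


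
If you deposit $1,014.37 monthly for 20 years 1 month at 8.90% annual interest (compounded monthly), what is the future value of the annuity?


Future value of an ordinary annuity: FV = PMT × ((1 + r)^n − 1) / r
Monthly rate r = 0.089/12 ≈ 0.00741667, n = 241
FV = $1,014.37 × ((1 + 0.089/12)^241 − 1) / (0.089/12)
FV = $1,014.37 × 665.3563641
FV = $674,917.54

FV = PMT × ((1+r)^n - 1)/r = $674,917.54


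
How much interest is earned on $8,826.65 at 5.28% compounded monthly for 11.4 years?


Compound interest earned = final amount − principal.
A = P(1 + r/n)^(nt) = $8,826.65 × (1 + 0.0528/12)^(12 × 11.4) = $16,092.85
Interest = A − P = $16,092.85 − $8,826.65 = $7,266.20

Interest = A - P = $7,266.20


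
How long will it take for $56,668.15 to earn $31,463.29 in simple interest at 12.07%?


Rearrange the simple interest formula for t:
I = P × r × t  ⇒  t = I / (P × r)
t = $31,463.29 / ($56,668.15 × 0.1207)
t = 4.6

t = I/(P×r) = 4.6 years


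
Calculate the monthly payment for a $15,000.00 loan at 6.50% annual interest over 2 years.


Loan payment formula: PMT = PV × r / (1 − (1 + r)^(−n))
Monthly rate r = 0.065/12 ≈ 0.00541667, n = 24 months
Denominator: 1 − (1 + 0.065/12)^(−24) = 0.1215965
PMT = $15,000.00 × (0.065/12) / 0.1215965
PMT = $668.19 per month

PMT = PV × r / (1-(1+r)^(-n)) = $668.19/month


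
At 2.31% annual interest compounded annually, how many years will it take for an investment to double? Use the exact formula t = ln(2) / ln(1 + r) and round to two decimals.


Doubling condition: (1 + r)^t = 2
Take ln of both sides: t × ln(1 + r) = ln(2)
t = ln(2) / ln(1 + r)
t = 0.693147 / 0.022837
t = 30.35

t = ln(2) / ln(1 + r) = 30.35 years


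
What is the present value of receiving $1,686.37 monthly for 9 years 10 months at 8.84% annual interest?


Present value of an ordinary annuity: PV = PMT × (1 − (1 + r)^(−n)) / r
Monthly rate r = 0.0884/12 ≈ 0.00736667, n = 118
PV = $1,686.37 × (1 − (1 + 0.0884/12)^(−118)) / (0.0884/12)
PV = $1,686.37 × 78.652011
PV = $132,636.39

PV = PMT × (1-(1+r)^(-n))/r = $132,636.39


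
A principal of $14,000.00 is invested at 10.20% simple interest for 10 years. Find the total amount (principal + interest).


Total amount formula: A = P(1 + rt) = P + P·r·t
Interest: I = P × r × t = $14,000.00 × 0.102 × 10 = $14,280.00
A = P + I = $14,000.00 + $14,280.00 = $28,280.00

A = P + I = P(1 + rt) = $28,280.00


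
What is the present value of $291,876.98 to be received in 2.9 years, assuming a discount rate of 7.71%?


Present value formula: PV = FV / (1 + r)^t
PV = $291,876.98 / (1 + 0.0771)^2.9
PV = $291,876.98 / 1.24034493
PV = $235,319.20

PV = FV / (1 + r)^t = $235,319.20


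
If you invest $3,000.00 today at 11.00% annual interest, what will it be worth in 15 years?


Future value formula: FV = PV × (1 + r)^t
FV = $3,000.00 × (1 + 0.11)^15
FV = $3,000.00 × 4.784589
FV = $14,353.77

FV = PV × (1 + r)^t = $14,353.77


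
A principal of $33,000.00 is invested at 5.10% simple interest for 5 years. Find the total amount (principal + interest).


Total amount formula: A = P(1 + rt) = P + P·r·t
Interest: I = P × r × t = $33,000.00 × 0.051 × 5 = $8,415.00
A = P + I = $33,000.00 + $8,415.00 = $41,415.00

A = P + I = P(1 + rt) = $41,415.00


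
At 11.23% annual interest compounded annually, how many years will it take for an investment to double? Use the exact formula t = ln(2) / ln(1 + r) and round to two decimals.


Doubling condition: (1 + r)^t = 2
Take ln of both sides: t × ln(1 + r) = ln(2)
t = ln(2) / ln(1 + r)
t = 0.693147 / 0.106430
t = 6.51

t = ln(2) / ln(1 + r) = 6.51 years


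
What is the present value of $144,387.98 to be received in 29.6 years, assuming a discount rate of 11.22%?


Present value formula: PV = FV / (1 + r)^t
PV = $144,387.98 / (1 + 0.1122)^29.6
PV = $144,387.98 / 23.281640
PV = $6,201.80

PV = FV / (1 + r)^t = $6,201.80


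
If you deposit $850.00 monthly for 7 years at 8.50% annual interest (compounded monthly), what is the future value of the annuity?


Future value of an ordinary annuity: FV = PMT × ((1 + r)^n − 1) / r
Monthly rate r = 0.085/12 ≈ 0.00708333, n = 84
FV = $850.00 × ((1 + 0.085/12)^84 − 1) / (0.085/12)
FV = $850.00 × 114.2445588
FV = $97,107.87

FV = PMT × ((1+r)^n - 1)/r = $97,107.87


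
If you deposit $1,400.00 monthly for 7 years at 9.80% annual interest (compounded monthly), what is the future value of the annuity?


Future value of an ordinary annuity: FV = PMT × ((1 + r)^n − 1) / r
Monthly rate r = 0.098/12 ≈ 0.00816667, n = 84
FV = $1,400.00 × ((1 + 0.098/12)^84 − 1) / (0.098/12)
FV = $1,400.00 × 120.028404
FV = $168,039.77

FV = PMT × ((1+r)^n - 1)/r = $168,039.77


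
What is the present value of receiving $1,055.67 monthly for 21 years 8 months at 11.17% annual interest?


Present value of an ordinary annuity: PV = PMT × (1 − (1 + r)^(−n)) / r
Monthly rate r = 0.1117/12 ≈ 0.00930833, n = 260
PV = $1,055.67 × (1 − (1 + 0.1117/12)^(−260)) / (0.1117/12)
PV = $1,055.67 × 97.771783
PV = $103,214.74

PV = PMT × (1-(1+r)^(-n))/r = $103,214.74


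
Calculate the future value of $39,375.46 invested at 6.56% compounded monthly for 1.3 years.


Compound interest formula: A = P(1 + r/n)^(nt)
A = $39,375.46 × (1 + 0.0656/12)^(12 × 1.3)
Growth factor: (1 + 0.0656/12)^15.6 = 1.088769
A = $39,375.46 × 1.088769
A = $42,870.78

A = P(1 + r/n)^(nt) = $42,870.78


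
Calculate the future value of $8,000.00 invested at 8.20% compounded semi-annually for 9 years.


Compound interest formula: A = P(1 + r/n)^(nt)
A = $8,000.00 × (1 + 0.082/2)^(2 × 9)
Growth factor: (1 + 0.082/2)^18 = 2.0611668
A = $8,000.00 × 2.0611668
A = $16,489.33

A = P(1 + r/n)^(nt) = $16,489.33


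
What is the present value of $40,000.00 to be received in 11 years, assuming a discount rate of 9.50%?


Present value formula: PV = FV / (1 + r)^t
PV = $40,000.00 / (1 + 0.095)^11
PV = $40,000.00 / 2.7136592
PV = $14,740.24

PV = FV / (1 + r)^t = $14,740.24


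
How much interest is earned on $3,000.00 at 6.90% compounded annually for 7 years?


Compound interest earned = final amount − principal.
A = P(1 + r/n)^(nt) = $3,000.00 × (1 + 0.069/1)^(1 × 7) = $4,785.92
Interest = A − P = $4,785.92 − $3,000.00 = $1,785.92

Interest = A - P = $1,785.92


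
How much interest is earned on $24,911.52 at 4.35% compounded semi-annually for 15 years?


Compound interest earned = final amount − principal.
A = P(1 + r/n)^(nt) = $24,911.52 × (1 + 0.0435/2)^(2 × 15) = $47,505.03
Interest = A − P = $47,505.03 − $24,911.52 = $22,593.51

Interest = A - P = $22,593.51


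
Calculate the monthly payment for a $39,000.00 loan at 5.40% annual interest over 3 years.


Loan payment formula: PMT = PV × r / (1 − (1 + r)^(−n))
Monthly rate r = 0.054/12 = 0.0045, n = 36 months
Denominator: 1 − (1 + 0.054/12)^(−36) = 0.149250
PMT = $39,000.00 × (0.054/12) / 0.149250
PMT = $1,175.88 per month

PMT = PV × r / (1-(1+r)^(-n)) = $1,175.88/month


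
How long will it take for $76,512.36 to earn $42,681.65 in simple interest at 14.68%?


Rearrange the simple interest formula for t:
I = P × r × t  ⇒  t = I / (P × r)
t = $42,681.65 / ($76,512.36 × 0.1468)
t = 3.8

t = I/(P×r) = 3.8 years


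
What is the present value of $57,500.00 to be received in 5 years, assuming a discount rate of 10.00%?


Present value formula: PV = FV / (1 + r)^t
PV = $57,500.00 / (1 + 0.1)^5
PV = $57,500.00 / 1.610510
PV = $35,702.98

PV = FV / (1 + r)^t = $35,702.98


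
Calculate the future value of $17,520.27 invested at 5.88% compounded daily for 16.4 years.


Compound interest formula: A = P(1 + r/n)^(nt)
A = $17,520.27 × (1 + 0.0588/365)^(365 × 16.4)
Growth factor: (1 + 0.0588/365)^5986 = 2.622800
A = $17,520.27 × 2.622800
A = $45,952.16

A = P(1 + r/n)^(nt) = $45,952.16


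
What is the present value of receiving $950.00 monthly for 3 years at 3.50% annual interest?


Present value of an ordinary annuity: PV = PMT × (1 − (1 + r)^(−n)) / r
Monthly rate r = 0.035/12 ≈ 0.00291667, n = 36
PV = $950.00 × (1 − (1 + 0.035/12)^(−36)) / (0.035/12)
PV = $950.00 × 34.127270
PV = $32,420.91

PV = PMT × (1-(1+r)^(-n))/r = $32,420.91


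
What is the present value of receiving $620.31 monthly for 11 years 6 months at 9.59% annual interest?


Present value of an ordinary annuity: PV = PMT × (1 − (1 + r)^(−n)) / r
Monthly rate r = 0.0959/12 ≈ 0.00799167, n = 138
PV = $620.31 × (1 − (1 + 0.0959/12)^(−138)) / (0.0959/12)
PV = $620.31 × 83.414150
PV = $51,742.63

PV = PMT × (1-(1+r)^(-n))/r = $51,742.63


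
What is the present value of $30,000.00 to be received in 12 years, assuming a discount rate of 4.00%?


Present value formula: PV = FV / (1 + r)^t
PV = $30,000.00 / (1 + 0.04)^12
PV = $30,000.00 / 1.601032
PV = $18,737.91

PV = FV / (1 + r)^t = $18,737.91


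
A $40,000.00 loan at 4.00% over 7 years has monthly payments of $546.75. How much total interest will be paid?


Total paid over the life of the loan = PMT × n.
Total paid = $546.75 × 84 = $45,927.00
Total interest = total paid − principal = $45,927.00 − $40,000.00 = $5,927.00

Total interest = (PMT × n) - PV = $5,927.00


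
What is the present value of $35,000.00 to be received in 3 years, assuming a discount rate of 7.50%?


Present value formula: PV = FV / (1 + r)^t
PV = $35,000.00 / (1 + 0.075)^3
PV = $35,000.00 / 1.242297
PV = $28,173.62

PV = FV / (1 + r)^t = $28,173.62


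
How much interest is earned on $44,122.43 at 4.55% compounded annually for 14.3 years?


Compound interest earned = final amount − principal.
A = P(1 + r/n)^(nt) = $44,122.43 × (1 + 0.0455/1)^(1 × 14.3) = $83,366.80
Interest = A − P = $83,366.80 − $44,122.43 = $39,244.37

Interest = A - P = $39,244.37


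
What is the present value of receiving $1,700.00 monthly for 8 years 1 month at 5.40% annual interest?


Present value of an ordinary annuity: PV = PMT × (1 − (1 + r)^(−n)) / r
Monthly rate r = 0.054/12 = 0.0045, n = 97
PV = $1,700.00 × (1 − (1 + 0.054/12)^(−97)) / (0.054/12)
PV = $1,700.00 × 78.460522
PV = $133,382.89

PV = PMT × (1-(1+r)^(-n))/r = $133,382.89


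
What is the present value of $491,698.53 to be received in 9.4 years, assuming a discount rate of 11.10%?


Present value formula: PV = FV / (1 + r)^t
PV = $491,698.53 / (1 + 0.111)^9.4
PV = $491,698.53 / 2.68975147
PV = $182,804.45

PV = FV / (1 + r)^t = $182,804.45


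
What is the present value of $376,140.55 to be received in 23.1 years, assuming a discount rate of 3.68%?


Present value formula: PV = FV / (1 + r)^t
PV = $376,140.55 / (1 + 0.0368)^23.1
PV = $376,140.55 / 2.30438073
PV = $163,228.47

PV = FV / (1 + r)^t = $163,228.47


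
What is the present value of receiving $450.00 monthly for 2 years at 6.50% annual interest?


Present value of an ordinary annuity: PV = PMT × (1 − (1 + r)^(−n)) / r
Monthly rate r = 0.065/12 ≈ 0.00541667, n = 24
PV = $450.00 × (1 − (1 + 0.065/12)^(−24)) / (0.065/12)
PV = $450.00 × 22.448578
PV = $10,101.86

PV = PMT × (1-(1+r)^(-n))/r = $10,101.86


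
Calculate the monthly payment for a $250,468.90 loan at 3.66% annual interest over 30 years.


Loan payment formula: PMT = PV × r / (1 − (1 + r)^(−n))
Monthly rate r = 0.0366/12 = 0.00305, n = 360 months
Denominator: 1 − (1 + 0.0366/12)^(−360) = 0.665905
PMT = $250,468.90 × (0.0366/12) / 0.665905
PMT = $1,147.21 per month

PMT = PV × r / (1-(1+r)^(-n)) = $1,147.21/month


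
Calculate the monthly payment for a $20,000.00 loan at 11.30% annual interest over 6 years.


Loan payment formula: PMT = PV × r / (1 − (1 + r)^(−n))
Monthly rate r = 0.113/12 ≈ 0.00941667, n = 72 months
Denominator: 1 − (1 + 0.113/12)^(−72) = 0.490756
PMT = $20,000.00 × (0.113/12) / 0.490756
PMT = $383.76 per month

PMT = PV × r / (1-(1+r)^(-n)) = $383.76/month


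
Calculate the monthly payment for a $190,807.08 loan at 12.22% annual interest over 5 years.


Loan payment formula: PMT = PV × r / (1 − (1 + r)^(−n))
Monthly rate r = 0.1222/12 ≈ 0.01018333, n = 60 months
Denominator: 1 − (1 + 0.1222/12)^(−60) = 0.455512
PMT = $190,807.08 × (0.1222/12) / 0.455512
PMT = $4,265.64 per month

PMT = PV × r / (1-(1+r)^(-n)) = $4,265.64/month


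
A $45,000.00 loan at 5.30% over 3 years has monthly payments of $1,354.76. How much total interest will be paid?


Total paid over the life of the loan = PMT × n.
Total paid = $1,354.76 × 36 = $48,771.36
Total interest = total paid − principal = $48,771.36 − $45,000.00 = $3,771.36

Total interest = (PMT × n) - PV = $3,771.36


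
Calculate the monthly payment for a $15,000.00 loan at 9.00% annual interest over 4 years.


Loan payment formula: PMT = PV × r / (1 − (1 + r)^(−n))
Monthly rate r = 0.09/12 = 0.0075, n = 48 months
Denominator: 1 − (1 + 0.09/12)^(−48) = 0.301386
PMT = $15,000.00 × (0.09/12) / 0.301386
PMT = $373.28 per month

PMT = PV × r / (1-(1+r)^(-n)) = $373.28/month


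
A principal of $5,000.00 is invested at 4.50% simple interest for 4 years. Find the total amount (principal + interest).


Total amount formula: A = P(1 + rt) = P + P·r·t
Interest: I = P × r × t = $5,000.00 × 0.045 × 4 = $900.00
A = P + I = $5,000.00 + $900.00 = $5,900.00

A = P + I = P(1 + rt) = $5,900.00


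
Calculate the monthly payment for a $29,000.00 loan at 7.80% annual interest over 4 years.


Loan payment formula: PMT = PV × r / (1 − (1 + r)^(−n))
Monthly rate r = 0.078/12 = 0.0065, n = 48 months
Denominator: 1 − (1 + 0.078/12)^(−48) = 0.267279
PMT = $29,000.00 × (0.078/12) / 0.267279
PMT = $705.26 per month

PMT = PV × r / (1-(1+r)^(-n)) = $705.26/month


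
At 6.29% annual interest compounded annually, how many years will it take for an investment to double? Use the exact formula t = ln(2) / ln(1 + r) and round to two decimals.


Doubling condition: (1 + r)^t = 2
Take ln of both sides: t × ln(1 + r) = ln(2)
t = ln(2) / ln(1 + r)
t = 0.693147 / 0.061001
t = 11.36

t = ln(2) / ln(1 + r) = 11.36 years
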